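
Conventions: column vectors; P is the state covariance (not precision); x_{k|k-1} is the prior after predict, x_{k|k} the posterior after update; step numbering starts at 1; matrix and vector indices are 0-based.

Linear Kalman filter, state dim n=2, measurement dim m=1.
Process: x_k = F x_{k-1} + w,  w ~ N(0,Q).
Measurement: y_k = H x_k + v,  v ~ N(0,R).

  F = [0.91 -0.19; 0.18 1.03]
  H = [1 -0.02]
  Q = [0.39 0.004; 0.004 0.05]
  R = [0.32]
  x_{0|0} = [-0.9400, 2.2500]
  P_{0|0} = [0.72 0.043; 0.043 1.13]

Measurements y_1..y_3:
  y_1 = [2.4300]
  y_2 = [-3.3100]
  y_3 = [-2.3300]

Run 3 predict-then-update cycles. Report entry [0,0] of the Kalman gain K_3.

step 1: x^-=[-1.2829, 2.1483]  P^-=[1.0122 -0.0604; -0.0604 1.2881]  S=[1.3351]  K=[0.7590; -0.0645]  nu=[3.7559]  x^+=[1.5679, 1.9060]  P^+=[0.2430 0.0050; 0.0050 1.2825]
step 2: x^-=[1.0646, 2.2454]  P^-=[0.6358 -0.2027; -0.2027 1.4204]  S=[0.9645]  K=[0.6634; -0.2396]  nu=[-4.3297]  x^+=[-1.8078, 3.2828]  P^+=[0.2113 -0.0494; -0.0494 1.3650]
step 3: x^-=[-2.2688, 3.0558]  P^-=[0.6313 -0.2731; -0.2731 1.4867]  S=[0.9628]  K=[0.6614; -0.3145]  nu=[-0.0001]  x^+=[-2.2689, 3.0559]  P^+=[0.2102 -0.0728; -0.0728 1.3914]

K[0,0] = 0.6614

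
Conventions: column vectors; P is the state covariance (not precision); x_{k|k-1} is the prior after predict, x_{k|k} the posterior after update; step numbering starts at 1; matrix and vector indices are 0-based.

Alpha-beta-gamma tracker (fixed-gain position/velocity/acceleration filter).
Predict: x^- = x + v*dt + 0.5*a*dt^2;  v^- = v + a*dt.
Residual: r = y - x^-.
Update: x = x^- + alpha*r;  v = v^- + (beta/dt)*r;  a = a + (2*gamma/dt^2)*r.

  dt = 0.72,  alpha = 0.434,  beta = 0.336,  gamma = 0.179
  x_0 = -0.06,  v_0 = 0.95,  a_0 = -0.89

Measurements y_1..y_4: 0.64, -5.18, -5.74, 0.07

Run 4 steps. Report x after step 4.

x_post = -6.4216

step 1: x_pred=0.3933  r=0.2467  x^+=0.5004  v^+=0.4243  a^+=-0.7196
step 2: x_pred=0.6194  r=-5.7994  x^+=-1.8976  v^+=-2.8002  a^+=-4.7246
step 3: x_pred=-5.1383  r=-0.6017  x^+=-5.3994  v^+=-6.4827  a^+=-5.1401
step 4: x_pred=-11.3993  r=11.4693  x^+=-6.4216  v^+=-4.8312  a^+=2.7804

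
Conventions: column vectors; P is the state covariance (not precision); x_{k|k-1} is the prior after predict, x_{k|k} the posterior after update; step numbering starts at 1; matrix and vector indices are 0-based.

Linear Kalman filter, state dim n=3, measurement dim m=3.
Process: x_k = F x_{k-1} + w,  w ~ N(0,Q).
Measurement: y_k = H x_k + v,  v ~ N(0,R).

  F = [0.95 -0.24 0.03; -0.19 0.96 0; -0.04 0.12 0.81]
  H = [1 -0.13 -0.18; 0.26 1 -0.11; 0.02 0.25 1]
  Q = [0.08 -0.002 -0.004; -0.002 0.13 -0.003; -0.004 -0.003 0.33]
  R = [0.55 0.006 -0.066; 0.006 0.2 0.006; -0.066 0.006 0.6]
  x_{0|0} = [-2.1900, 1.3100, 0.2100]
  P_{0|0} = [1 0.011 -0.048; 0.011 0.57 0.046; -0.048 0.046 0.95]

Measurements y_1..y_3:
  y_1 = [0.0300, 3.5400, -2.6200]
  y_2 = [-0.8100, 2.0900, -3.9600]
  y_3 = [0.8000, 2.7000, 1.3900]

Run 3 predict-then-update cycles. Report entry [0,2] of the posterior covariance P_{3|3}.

P_post[0,2] = 0.0078

step 1: x^-=[-2.3886, 1.6737, 0.4149]  P^-=[1.0078 -0.3017 -0.0796; -0.3017 0.6874 0.1127; -0.0796 0.1127 0.9751]  S=[1.7134 -0.0997 -0.4174; -0.0997 0.7902 0.1393; -0.4174 0.1393 1.6686]  K=[0.6398 0.0281 0.0769; -0.1833 0.7211 0.0609; -0.0171 -0.1284 0.6067]  nu=[2.7109, 2.5330, -3.4056]  x^+=[-0.8448, 2.7960, -2.0230]  P^+=[0.3400 -0.0767 0.0164; -0.0767 0.1649 0.0133; 0.0164 0.0133 0.3608]
step 2: x^-=[-1.5343, 2.8446, -1.2693]  P^-=[0.4324 -0.1745 -0.0123; -0.1745 0.3222 0.0311; -0.0123 0.0311 0.5719]  S=[1.0576 -0.0840 -0.2316; -0.0840 0.4615 0.0381; -0.2316 0.0381 1.2055]  K=[0.4382 -0.0557 0.0467; -0.1562 0.5606 0.0420; -0.0168 -0.1187 0.4811]  nu=[0.8656, -0.4953, -3.3712]  x^+=[-1.2850, 2.2903, -2.8471]  P^+=[0.2308 -0.0670 0.0109; -0.0670 0.1297 0.0078; 0.0109 0.0078 0.2869]
step 3: x^-=[-1.8558, 2.4428, -1.9799]  P^-=[0.3271 -0.1376 -0.0109; -0.1376 0.2823 0.0222; -0.0109 0.0222 0.5219]  S=[0.9396 -0.0702 -0.2114; -0.0702 0.4350 0.0279; -0.2114 0.0279 1.1490]  K=[0.3730 -0.0601 0.0363; -0.1408 0.5360 0.0394; -0.0206 -0.1203 0.4580]  nu=[2.6170, 0.5219, 2.7963]  x^+=[-0.8095, 2.4641, -0.8159]  P^+=[0.1960 -0.0597 0.0078; -0.0597 0.1228 0.0066; 0.0078 0.0066 0.2736]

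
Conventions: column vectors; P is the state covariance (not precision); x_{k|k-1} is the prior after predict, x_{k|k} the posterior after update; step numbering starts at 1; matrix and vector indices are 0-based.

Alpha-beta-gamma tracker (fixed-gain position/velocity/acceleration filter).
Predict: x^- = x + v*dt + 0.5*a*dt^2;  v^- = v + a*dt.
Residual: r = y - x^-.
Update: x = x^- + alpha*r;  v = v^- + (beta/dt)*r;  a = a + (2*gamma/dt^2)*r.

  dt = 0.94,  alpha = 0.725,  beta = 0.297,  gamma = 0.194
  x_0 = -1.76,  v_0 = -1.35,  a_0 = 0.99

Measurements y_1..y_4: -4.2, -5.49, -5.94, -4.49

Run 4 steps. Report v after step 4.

step 1: x_pred=-2.5916  r=-1.6084  x^+=-3.7577  v^+=-0.9276  a^+=0.2837
step 2: x_pred=-4.5043  r=-0.9857  x^+=-5.2189  v^+=-0.9723  a^+=-0.1491
step 3: x_pred=-6.1988  r=0.2588  x^+=-6.0112  v^+=-1.0307  a^+=-0.0355
step 4: x_pred=-6.9957  r=2.5057  x^+=-5.1791  v^+=-0.2724  a^+=1.0648

v_post = -0.2724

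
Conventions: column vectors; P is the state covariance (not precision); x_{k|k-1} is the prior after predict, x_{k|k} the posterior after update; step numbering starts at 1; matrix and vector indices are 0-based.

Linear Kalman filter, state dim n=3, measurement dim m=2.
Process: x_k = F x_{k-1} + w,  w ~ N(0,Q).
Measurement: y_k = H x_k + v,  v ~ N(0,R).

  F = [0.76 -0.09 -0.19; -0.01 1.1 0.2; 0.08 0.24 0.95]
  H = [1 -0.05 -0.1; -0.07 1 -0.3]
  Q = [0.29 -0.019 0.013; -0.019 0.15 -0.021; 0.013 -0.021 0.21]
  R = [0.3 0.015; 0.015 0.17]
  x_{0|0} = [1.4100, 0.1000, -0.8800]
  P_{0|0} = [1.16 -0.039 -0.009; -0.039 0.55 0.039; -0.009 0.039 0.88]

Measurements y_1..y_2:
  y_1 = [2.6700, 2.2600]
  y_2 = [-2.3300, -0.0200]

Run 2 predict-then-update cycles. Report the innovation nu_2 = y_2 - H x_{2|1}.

step 1: x^-=[1.2298, -0.0801, -0.6992]  P^-=[1.0055 -0.1586 -0.1055; -0.1586 0.8689 0.3297; -0.1055 0.3297 1.0582]  S=[1.3585 -0.2233; -0.2233 0.9590]  K=[0.7486 -0.0314; -0.0406 0.8050; -0.1709 -0.0193]  nu=[1.3663, 2.2164]  x^+=[2.1829, 1.6486, -0.9755]  P^+=[0.2328 0.0419 0.0657; 0.0419 0.2306 0.3046; 0.0657 0.3046 1.0197]
step 2: x^-=[1.6960, 1.5965, -0.3564]  P^-=[0.4489 -0.1063 -0.1481; -0.1063 0.6027 0.5704; -0.1481 0.5704 1.2955]  S=[0.8093 -0.1195; -0.1195 0.5579]  K=[0.5729 -0.0446; -0.1270 0.7597; -0.3382 0.2719]  nu=[-3.9818, -1.6047]  x^+=[-0.5137, 0.8829, 0.5536]  P^+=[0.1760 0.0241 0.0359; 0.0241 0.2446 0.3856; 0.0359 0.3856 1.1398]

innov = [-3.9818, -1.6047]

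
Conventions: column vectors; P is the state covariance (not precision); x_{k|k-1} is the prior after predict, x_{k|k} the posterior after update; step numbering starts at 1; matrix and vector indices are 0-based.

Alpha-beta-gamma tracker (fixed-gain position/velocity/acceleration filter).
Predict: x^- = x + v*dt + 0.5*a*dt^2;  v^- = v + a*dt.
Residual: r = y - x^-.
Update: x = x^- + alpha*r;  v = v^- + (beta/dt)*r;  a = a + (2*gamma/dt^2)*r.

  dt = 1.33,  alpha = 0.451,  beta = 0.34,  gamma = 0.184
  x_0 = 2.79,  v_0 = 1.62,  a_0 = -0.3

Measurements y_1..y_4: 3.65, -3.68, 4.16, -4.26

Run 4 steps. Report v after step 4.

v_post = -3.8986

step 1: x_pred=4.6793  r=-1.0293  x^+=4.2151  v^+=0.9579  a^+=-0.5141
step 2: x_pred=5.0343  r=-8.7143  x^+=1.1042  v^+=-1.9536  a^+=-2.3270
step 3: x_pred=-3.5523  r=7.7123  x^+=-0.0741  v^+=-3.0770  a^+=-0.7226
step 4: x_pred=-4.8056  r=0.5456  x^+=-4.5595  v^+=-3.8986  a^+=-0.6091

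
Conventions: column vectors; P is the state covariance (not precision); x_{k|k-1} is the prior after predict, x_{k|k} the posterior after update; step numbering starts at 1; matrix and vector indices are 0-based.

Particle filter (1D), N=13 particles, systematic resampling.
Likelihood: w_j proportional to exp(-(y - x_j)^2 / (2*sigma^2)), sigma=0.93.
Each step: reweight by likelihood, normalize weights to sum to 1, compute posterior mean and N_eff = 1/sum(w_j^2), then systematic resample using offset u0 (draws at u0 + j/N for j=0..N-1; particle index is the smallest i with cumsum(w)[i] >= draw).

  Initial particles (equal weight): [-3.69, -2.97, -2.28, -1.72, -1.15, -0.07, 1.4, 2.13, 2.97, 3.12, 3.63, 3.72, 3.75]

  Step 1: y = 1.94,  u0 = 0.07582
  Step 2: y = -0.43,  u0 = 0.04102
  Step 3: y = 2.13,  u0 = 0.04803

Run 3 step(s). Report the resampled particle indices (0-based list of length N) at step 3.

resampled_idx = [0, 1, 2, 3, 4, 5, 6, 8, 9, 10, 11, 11, 12]

step 1: w=[0.0000, 0.0000, 0.0000, 0.0001, 0.0012, 0.0283, 0.2473, 0.2866, 0.1585, 0.1309, 0.0561, 0.0469, 0.0440]  mean=2.3756  Neff=5.1637  idx=[6, 6, 6, 7, 7, 7, 7, 8, 8, 9, 9, 11, 12]
step 2: w=[0.2736, 0.2736, 0.2736, 0.0429, 0.0429, 0.0429, 0.0429, 0.0024, 0.0024, 0.0013, 0.0013, 0.0001, 0.0001]  mean=1.5376  Neff=4.3108  idx=[0, 0, 0, 0, 1, 1, 1, 2, 2, 2, 2, 4, 6]
step 3: w=[0.0729, 0.0729, 0.0729, 0.0729, 0.0729, 0.0729, 0.0729, 0.0729, 0.0729, 0.0729, 0.0729, 0.0992, 0.0992]  mean=1.5448  Neff=12.8052  idx=[0, 1, 2, 3, 4, 5, 6, 8, 9, 10, 11, 11, 12]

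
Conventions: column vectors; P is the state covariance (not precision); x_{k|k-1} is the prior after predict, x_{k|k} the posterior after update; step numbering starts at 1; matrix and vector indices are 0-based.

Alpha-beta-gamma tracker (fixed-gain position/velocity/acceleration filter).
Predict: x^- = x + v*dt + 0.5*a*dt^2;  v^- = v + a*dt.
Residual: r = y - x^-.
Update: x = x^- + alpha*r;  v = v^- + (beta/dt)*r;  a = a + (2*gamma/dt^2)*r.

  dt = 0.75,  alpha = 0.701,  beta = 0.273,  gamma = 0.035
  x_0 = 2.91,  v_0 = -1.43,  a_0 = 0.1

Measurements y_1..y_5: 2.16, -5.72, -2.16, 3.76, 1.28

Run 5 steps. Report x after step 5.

step 1: x_pred=1.8656  r=0.2944  x^+=2.0720  v^+=-1.2478  a^+=0.1366
step 2: x_pred=1.1745  r=-6.8945  x^+=-3.6585  v^+=-3.6550  a^+=-0.7214
step 3: x_pred=-6.6027  r=4.4427  x^+=-3.4884  v^+=-2.5789  a^+=-0.1685
step 4: x_pred=-5.4699  r=9.2299  x^+=1.0003  v^+=0.6544  a^+=0.9801
step 5: x_pred=1.7668  r=-0.4868  x^+=1.4255  v^+=1.2124  a^+=0.9195

x_post = 1.4255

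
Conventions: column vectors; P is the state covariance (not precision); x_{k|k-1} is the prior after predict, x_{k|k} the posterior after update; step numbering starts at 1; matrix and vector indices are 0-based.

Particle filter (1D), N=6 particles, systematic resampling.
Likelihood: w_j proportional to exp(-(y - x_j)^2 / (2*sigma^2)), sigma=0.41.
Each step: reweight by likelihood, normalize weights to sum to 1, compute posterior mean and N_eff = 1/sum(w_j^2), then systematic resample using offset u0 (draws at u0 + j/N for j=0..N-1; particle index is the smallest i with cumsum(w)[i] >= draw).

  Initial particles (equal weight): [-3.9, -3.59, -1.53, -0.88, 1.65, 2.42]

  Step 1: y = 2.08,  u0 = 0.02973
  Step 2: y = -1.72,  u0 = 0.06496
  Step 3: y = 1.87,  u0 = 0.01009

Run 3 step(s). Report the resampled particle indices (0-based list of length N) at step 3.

step 1: w=[0.0000, 0.0000, 0.0000, 0.0000, 0.4486, 0.5514]  mean=2.0745  Neff=1.9791  idx=[4, 4, 4, 5, 5, 5]
step 2: w=[0.3333, 0.3333, 0.3333, 0.0000, 0.0000, 0.0000]  mean=1.6500  Neff=3.0000  idx=[0, 0, 1, 1, 2, 2]
step 3: w=[0.1667, 0.1667, 0.1667, 0.1667, 0.1667, 0.1667]  mean=1.6500  Neff=6.0000  idx=[0, 1, 2, 3, 4, 5]

resampled_idx = [0, 1, 2, 3, 4, 5]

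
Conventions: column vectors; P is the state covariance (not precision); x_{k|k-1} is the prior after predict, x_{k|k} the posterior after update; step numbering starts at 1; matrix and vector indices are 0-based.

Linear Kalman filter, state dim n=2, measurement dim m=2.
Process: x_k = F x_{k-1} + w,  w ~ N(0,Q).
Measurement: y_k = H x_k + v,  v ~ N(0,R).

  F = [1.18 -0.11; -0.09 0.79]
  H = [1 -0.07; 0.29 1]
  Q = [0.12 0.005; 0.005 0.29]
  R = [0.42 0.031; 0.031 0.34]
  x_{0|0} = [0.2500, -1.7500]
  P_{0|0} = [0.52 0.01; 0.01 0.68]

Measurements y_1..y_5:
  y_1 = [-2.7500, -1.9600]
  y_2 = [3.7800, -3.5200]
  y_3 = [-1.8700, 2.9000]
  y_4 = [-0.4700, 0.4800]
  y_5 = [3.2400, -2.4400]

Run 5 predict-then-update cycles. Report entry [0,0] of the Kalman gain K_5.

step 1: x^-=[0.4875, -1.4050]  P^-=[0.8497 -0.0999; -0.0999 0.7172]  S=[1.2872 0.1293; 0.1293 1.0707]  K=[0.6598 0.0571; -0.1834 0.6649]  nu=[-3.3358, -0.6964]  x^+=[-1.7533, -1.2562]  P^+=[0.2761 -0.0402; -0.0402 0.2320]
step 2: x^-=[-1.9307, -0.8346]  P^-=[0.5176 -0.0823; -0.0823 0.4428]  S=[0.9513 0.0695; 0.0695 0.7785]  K=[0.5474 0.0382; -0.1594 0.5523]  nu=[5.6523, -2.1255]  x^+=[1.0821, -2.9097]  P^+=[0.2285 -0.0363; -0.0363 0.1934]
step 3: x^-=[1.5969, -2.3960]  P^-=[0.4500 -0.0703; -0.0703 0.4177]  S=[0.8819 0.0634; 0.0634 0.7548]  K=[0.5132 0.0367; -0.1516 0.5391]  nu=[-3.6346, 4.8329]  x^+=[-0.0912, 0.7606]  P^+=[0.2143 -0.0338; -0.0338 0.1884]
step 4: x^-=[-0.1913, 0.6091]  P^-=[0.4295 -0.0660; -0.0660 0.4141]  S=[0.8607 0.0619; 0.0619 0.7520]  K=[0.5017 0.0366; -0.1490 0.5375]  nu=[-0.2361, -0.0736]  x^+=[-0.3124, 0.6047]  P^+=[0.2095 -0.0328; -0.0328 0.1876]
step 5: x^-=[-0.4352, 0.5058]  P^-=[0.4226 -0.0644; -0.0644 0.4135]  S=[0.8536 0.0615; 0.0615 0.7516]  K=[0.4977 0.0366; -0.1481 0.5373]  nu=[3.7106, -2.8196]  x^+=[1.3083, -1.5588]  P^+=[0.2079 -0.0324; -0.0324 0.1875]

K[0,0] = 0.4977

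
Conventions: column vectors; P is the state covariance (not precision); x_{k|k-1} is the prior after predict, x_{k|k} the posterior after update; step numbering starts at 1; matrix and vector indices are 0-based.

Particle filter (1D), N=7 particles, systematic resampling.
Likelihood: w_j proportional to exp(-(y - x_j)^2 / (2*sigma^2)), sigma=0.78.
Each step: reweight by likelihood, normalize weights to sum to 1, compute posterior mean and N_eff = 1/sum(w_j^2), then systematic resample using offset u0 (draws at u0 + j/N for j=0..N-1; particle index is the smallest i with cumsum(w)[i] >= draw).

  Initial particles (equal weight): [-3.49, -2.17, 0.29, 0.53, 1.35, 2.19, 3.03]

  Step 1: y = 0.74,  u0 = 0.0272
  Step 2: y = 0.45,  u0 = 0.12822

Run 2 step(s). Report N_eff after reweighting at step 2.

step 1: w=[0.0000, 0.0003, 0.3090, 0.3520, 0.2688, 0.0648, 0.0049]  mean=0.7952  Neff=3.3792  idx=[2, 2, 3, 3, 3, 4, 4]
step 2: w=[0.1640, 0.1640, 0.1666, 0.1666, 0.1666, 0.0861, 0.0861]  mean=0.5924  Neff=6.5836  idx=[0, 1, 2, 3, 4, 5, 6]

N_eff = 6.5836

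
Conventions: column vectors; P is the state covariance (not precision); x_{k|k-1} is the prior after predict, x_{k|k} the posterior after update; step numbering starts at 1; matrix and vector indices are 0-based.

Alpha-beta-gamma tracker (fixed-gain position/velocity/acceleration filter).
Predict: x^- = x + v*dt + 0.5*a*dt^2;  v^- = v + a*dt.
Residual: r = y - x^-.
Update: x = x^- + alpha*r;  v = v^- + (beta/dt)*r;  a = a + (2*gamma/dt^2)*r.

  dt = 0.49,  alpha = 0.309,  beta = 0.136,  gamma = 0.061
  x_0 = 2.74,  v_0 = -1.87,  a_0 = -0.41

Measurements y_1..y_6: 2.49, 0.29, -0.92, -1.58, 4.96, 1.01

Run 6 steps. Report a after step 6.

step 1: x_pred=1.7745  r=0.7155  x^+=1.9956  v^+=-1.8723  a^+=-0.0464
step 2: x_pred=1.0726  r=-0.7826  x^+=0.8308  v^+=-2.1123  a^+=-0.4441
step 3: x_pred=-0.2576  r=-0.6624  x^+=-0.4623  v^+=-2.5137  a^+=-0.7807
step 4: x_pred=-1.7877  r=0.2077  x^+=-1.7235  v^+=-2.8386  a^+=-0.6751
step 5: x_pred=-3.1955  r=8.1555  x^+=-0.6754  v^+=-0.9059  a^+=3.4688
step 6: x_pred=-0.7029  r=1.7129  x^+=-0.1736  v^+=1.2693  a^+=4.3392

a_post = 4.3392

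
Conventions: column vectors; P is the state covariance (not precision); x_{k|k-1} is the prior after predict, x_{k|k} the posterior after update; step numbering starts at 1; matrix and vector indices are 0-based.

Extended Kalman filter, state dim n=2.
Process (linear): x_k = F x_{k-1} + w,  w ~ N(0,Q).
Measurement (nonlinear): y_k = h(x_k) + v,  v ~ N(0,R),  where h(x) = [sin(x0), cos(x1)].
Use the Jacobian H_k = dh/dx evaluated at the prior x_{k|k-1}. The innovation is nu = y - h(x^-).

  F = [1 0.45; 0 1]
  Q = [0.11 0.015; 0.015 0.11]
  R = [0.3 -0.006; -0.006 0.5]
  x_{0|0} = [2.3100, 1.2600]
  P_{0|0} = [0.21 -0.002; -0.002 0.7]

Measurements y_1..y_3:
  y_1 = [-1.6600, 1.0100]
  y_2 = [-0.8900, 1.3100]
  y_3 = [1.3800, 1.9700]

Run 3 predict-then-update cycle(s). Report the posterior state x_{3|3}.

step 1: x^-=[2.8770, 1.2600]  P^-=[0.4599 0.3280; 0.3280 0.8100]  H_jac=[-0.9652 0.0000; 0.0000 -0.9521]  S=[0.7285 0.2954; 0.2954 1.2342]  K=[-0.5613 -0.1187; -0.2007 -0.5768]  nu=[-1.9215, 0.7042]  x^+=[3.8719, 1.2394]  P^+=[0.1737 0.0588; 0.0588 0.3016]
step 2: x^-=[4.4297, 1.2394]  P^-=[0.3977 0.2095; 0.2095 0.4116]  H_jac=[-0.2790 0.0000; 0.0000 -0.9456]  S=[0.3310 0.0493; 0.0493 0.8681]  K=[-0.3038 -0.2110; -0.1108 -0.4421]  nu=[0.0703, 0.9847]  x^+=[4.2006, 0.7963]  P^+=[0.3222 0.1096; 0.1096 0.2331]
step 3: x^-=[4.5589, 0.7963]  P^-=[0.5781 0.2295; 0.2295 0.3431]  H_jac=[-0.1529 0.0000; 0.0000 -0.7148]  S=[0.3135 0.0191; 0.0191 0.6753]  K=[-0.2676 -0.2354; -0.0900 -0.3606]  nu=[2.3682, 1.2706]  x^+=[3.6261, 0.1250]  P^+=[0.5158 0.1624; 0.1624 0.2515]

x_post = [3.6261, 0.1250]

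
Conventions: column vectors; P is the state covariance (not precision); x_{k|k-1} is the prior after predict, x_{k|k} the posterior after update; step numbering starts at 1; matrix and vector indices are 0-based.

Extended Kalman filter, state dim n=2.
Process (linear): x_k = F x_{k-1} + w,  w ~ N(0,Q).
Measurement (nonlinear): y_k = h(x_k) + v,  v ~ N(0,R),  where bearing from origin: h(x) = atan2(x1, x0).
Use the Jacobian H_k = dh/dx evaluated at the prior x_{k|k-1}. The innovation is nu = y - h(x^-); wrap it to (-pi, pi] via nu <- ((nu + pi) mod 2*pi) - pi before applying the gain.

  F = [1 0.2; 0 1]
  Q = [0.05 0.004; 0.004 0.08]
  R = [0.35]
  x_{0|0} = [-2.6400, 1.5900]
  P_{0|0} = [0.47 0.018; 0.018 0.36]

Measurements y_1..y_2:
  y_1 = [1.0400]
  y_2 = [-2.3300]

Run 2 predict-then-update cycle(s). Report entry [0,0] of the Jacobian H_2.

step 1: x^-=[-2.3220, 1.5900]  P^-=[0.5416 0.0940; 0.0940 0.4400]  H_jac=[-0.2008 -0.2932]  S=[0.4207]  K=[-0.3240; -0.3515]  nu=[-1.5012]  x^+=[-1.8357, 2.1176]  P^+=[0.4974 0.0461; 0.0461 0.3880]
step 2: x^-=[-1.4122, 2.1176]  P^-=[0.5814 0.1277; 0.1277 0.4680]  H_jac=[-0.3269 -0.2180]  S=[0.4526]  K=[-0.4814; -0.3177]  nu=[1.7943]  x^+=[-2.2760, 1.5477]  P^+=[0.4765 0.0585; 0.0585 0.4224]

H_jac[0,0] = -0.3269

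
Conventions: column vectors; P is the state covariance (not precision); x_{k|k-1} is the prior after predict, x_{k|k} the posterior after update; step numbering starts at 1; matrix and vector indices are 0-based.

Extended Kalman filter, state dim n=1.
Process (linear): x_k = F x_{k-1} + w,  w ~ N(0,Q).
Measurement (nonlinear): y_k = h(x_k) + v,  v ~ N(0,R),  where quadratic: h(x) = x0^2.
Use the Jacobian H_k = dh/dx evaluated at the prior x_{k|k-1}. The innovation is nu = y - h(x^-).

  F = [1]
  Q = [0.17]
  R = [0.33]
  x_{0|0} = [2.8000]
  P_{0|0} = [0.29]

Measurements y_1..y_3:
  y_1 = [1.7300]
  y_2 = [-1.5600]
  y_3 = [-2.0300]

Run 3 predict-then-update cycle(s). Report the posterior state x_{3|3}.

x_post = [-0.3164]

step 1: x^-=[2.8000]  P^-=[0.4600]  H_jac=[5.6000]  S=[14.7556]  K=[0.1746]  nu=[-6.1100]  x^+=[1.7333]  P^+=[0.0103]
step 2: x^-=[1.7333]  P^-=[0.1803]  H_jac=[3.4667]  S=[2.4966]  K=[0.2503]  nu=[-4.5644]  x^+=[0.5907]  P^+=[0.0238]
step 3: x^-=[0.5907]  P^-=[0.1938]  H_jac=[1.1814]  S=[0.6005]  K=[0.3813]  nu=[-2.3789]  x^+=[-0.3164]  P^+=[0.1065]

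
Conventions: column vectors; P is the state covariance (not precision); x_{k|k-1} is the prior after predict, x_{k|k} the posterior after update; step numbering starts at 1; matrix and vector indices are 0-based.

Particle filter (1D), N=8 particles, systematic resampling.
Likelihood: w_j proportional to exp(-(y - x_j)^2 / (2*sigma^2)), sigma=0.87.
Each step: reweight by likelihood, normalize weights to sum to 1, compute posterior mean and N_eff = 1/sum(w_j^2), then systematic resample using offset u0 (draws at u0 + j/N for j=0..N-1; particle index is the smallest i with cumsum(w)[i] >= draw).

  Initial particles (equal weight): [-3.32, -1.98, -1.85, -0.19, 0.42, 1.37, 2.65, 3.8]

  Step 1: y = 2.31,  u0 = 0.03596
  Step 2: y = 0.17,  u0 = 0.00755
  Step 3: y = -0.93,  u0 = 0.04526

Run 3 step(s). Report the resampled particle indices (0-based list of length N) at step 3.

resampled_idx = [0, 0, 1, 2, 2, 3, 4, 4]

step 1: w=[0.0000, 0.0000, 0.0000, 0.0088, 0.0517, 0.3056, 0.5075, 0.1264]  mean=2.2638  Neff=2.7053  idx=[4, 5, 5, 6, 6, 6, 6, 7]
step 2: w=[0.5328, 0.2145, 0.2145, 0.0095, 0.0095, 0.0095, 0.0095, 0.0001]  mean=0.9130  Neff=2.6581  idx=[0, 0, 0, 0, 0, 1, 2, 2]
step 3: w=[0.1886, 0.1886, 0.1886, 0.1886, 0.1886, 0.0191, 0.0191, 0.0191]  mean=0.4744  Neff=5.5913  idx=[0, 0, 1, 2, 2, 3, 4, 4]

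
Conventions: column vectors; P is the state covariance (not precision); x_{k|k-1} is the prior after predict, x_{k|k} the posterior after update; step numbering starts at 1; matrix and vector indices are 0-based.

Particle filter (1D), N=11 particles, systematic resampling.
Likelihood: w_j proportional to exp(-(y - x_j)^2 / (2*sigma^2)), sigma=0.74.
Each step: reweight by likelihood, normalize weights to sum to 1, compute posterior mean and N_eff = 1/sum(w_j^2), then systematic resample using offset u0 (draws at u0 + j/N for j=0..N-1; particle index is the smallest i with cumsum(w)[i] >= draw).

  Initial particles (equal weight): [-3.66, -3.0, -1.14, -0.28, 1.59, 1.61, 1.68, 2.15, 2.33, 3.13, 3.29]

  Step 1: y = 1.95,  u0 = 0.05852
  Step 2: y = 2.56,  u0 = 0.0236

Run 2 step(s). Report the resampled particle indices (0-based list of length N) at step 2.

step 1: w=[0.0000, 0.0000, 0.0000, 0.0021, 0.1759, 0.1782, 0.1853, 0.1909, 0.1736, 0.0555, 0.0384]  mean=1.9924  Neff=5.9462  idx=[4, 4, 5, 5, 6, 6, 7, 7, 8, 8, 10]
step 2: w=[0.0610, 0.0610, 0.0631, 0.0631, 0.0710, 0.0710, 0.1235, 0.1235, 0.1372, 0.1372, 0.0885]  mean=2.0971  Neff=9.8576  idx=[0, 1, 3, 4, 5, 6, 7, 8, 8, 9, 10]

resampled_idx = [0, 1, 3, 4, 5, 6, 7, 8, 8, 9, 10]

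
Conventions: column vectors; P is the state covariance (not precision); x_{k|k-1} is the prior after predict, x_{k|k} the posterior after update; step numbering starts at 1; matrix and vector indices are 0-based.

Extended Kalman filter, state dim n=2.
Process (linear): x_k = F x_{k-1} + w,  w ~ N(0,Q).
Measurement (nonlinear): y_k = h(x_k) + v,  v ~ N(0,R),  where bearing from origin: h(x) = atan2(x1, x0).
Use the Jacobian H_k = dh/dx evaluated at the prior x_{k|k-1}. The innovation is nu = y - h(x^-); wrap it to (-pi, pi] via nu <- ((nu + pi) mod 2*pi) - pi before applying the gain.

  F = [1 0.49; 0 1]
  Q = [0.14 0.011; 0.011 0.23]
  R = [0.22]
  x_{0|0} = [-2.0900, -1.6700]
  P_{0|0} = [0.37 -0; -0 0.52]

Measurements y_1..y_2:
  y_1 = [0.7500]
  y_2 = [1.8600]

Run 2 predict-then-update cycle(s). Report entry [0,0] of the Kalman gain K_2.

step 1: x^-=[-2.9083, -1.6700]  P^-=[0.6349 0.2658; 0.2658 0.7500]  H_jac=[0.1485 -0.2586]  S=[0.2637]  K=[0.0968; -0.5857]  nu=[-2.9128]  x^+=[-3.1903, 0.0361]  P^+=[0.6324 0.2808; 0.2808 0.6595]
step 2: x^-=[-3.1726, 0.0361]  P^-=[1.2059 0.6149; 0.6149 0.8895]  H_jac=[-0.0036 -0.3152]  S=[0.3098]  K=[-0.6396; -0.9121]  nu=[-1.2702]  x^+=[-2.3602, 1.1947]  P^+=[1.0792 0.4342; 0.4342 0.6318]

K[0,0] = -0.6396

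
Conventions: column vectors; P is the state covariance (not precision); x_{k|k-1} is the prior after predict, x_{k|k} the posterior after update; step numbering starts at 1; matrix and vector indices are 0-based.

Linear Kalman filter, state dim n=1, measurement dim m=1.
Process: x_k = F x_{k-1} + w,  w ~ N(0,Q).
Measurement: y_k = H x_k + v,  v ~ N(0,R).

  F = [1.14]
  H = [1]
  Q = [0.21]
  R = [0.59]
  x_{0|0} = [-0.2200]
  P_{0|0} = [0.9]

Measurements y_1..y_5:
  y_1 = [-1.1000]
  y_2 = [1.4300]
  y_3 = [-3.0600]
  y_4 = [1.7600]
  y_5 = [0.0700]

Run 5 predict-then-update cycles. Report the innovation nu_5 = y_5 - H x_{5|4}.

innov = [-0.0621]

step 1: x^-=[-0.2508]  P^-=[1.3796]  S=[1.9696]  K=[0.7005]  nu=[-0.8492]  x^+=[-0.8456]  P^+=[0.4133]
step 2: x^-=[-0.9640]  P^-=[0.7471]  S=[1.3371]  K=[0.5587]  nu=[2.3940]  x^+=[0.3736]  P^+=[0.3297]
step 3: x^-=[0.4259]  P^-=[0.6384]  S=[1.2284]  K=[0.5197]  nu=[-3.4859]  x^+=[-1.3857]  P^+=[0.3066]
step 4: x^-=[-1.5797]  P^-=[0.6085]  S=[1.1985]  K=[0.5077]  nu=[3.3397]  x^+=[0.1159]  P^+=[0.2996]
step 5: x^-=[0.1321]  P^-=[0.5993]  S=[1.1893]  K=[0.5039]  nu=[-0.0621]  x^+=[0.1008]  P^+=[0.2973]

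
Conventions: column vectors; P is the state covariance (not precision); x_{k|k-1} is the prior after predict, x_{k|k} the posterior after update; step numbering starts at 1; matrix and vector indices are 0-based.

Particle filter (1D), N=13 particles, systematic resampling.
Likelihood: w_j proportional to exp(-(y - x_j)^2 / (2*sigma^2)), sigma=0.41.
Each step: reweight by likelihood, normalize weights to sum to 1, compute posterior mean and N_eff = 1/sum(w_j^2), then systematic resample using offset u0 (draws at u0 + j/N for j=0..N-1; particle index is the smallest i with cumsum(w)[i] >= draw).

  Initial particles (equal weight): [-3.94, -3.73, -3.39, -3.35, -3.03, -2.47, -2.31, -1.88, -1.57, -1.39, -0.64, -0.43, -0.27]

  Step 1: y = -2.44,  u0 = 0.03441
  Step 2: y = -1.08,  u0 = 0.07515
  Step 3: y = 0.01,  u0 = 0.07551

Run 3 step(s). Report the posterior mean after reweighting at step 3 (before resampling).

post_mean = -1.5725

step 1: w=[0.0004, 0.0024, 0.0227, 0.0284, 0.1183, 0.3323, 0.3168, 0.1311, 0.0351, 0.0125, 0.0000, 0.0000, 0.0000]  mean=-2.4125  Neff=4.0871  idx=[3, 4, 5, 5, 5, 5, 5, 6, 6, 6, 6, 7, 8]
step 2: w=[0.0000, 0.0000, 0.0046, 0.0046, 0.0046, 0.0046, 0.0046, 0.0159, 0.0159, 0.0159, 0.0159, 0.2132, 0.7004]  mean=-1.7037  Neff=1.8618  idx=[10, 11, 11, 12, 12, 12, 12, 12, 12, 12, 12, 12, 12]
step 3: w=[0.0000, 0.0040, 0.0040, 0.0992, 0.0992, 0.0992, 0.0992, 0.0992, 0.0992, 0.0992, 0.0992, 0.0992, 0.0992]  mean=-1.5725  Neff=10.1608  idx=[3, 4, 5, 6, 6, 7, 8, 9, 9, 10, 11, 12, 12]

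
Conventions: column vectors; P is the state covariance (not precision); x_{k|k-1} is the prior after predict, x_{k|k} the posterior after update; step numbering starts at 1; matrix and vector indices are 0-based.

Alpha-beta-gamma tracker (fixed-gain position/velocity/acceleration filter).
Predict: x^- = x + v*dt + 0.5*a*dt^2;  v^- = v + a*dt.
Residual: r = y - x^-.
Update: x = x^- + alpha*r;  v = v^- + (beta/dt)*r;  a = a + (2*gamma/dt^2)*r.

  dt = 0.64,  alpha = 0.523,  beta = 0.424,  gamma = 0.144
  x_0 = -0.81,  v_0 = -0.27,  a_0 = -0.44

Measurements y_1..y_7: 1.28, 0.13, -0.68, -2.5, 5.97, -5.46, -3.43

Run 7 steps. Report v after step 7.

v_post = -3.8760

step 1: x_pred=-1.0729  r=2.3529  x^+=0.1577  v^+=1.0072  a^+=1.2144
step 2: x_pred=1.0510  r=-0.9210  x^+=0.5693  v^+=1.1743  a^+=0.5668
step 3: x_pred=1.4369  r=-2.1169  x^+=0.3298  v^+=0.1346  a^+=-0.9216
step 4: x_pred=0.2271  r=-2.7271  x^+=-1.1991  v^+=-2.2620  a^+=-2.8392
step 5: x_pred=-3.2283  r=9.1983  x^+=1.5824  v^+=2.0148  a^+=3.6284
step 6: x_pred=3.6150  r=-9.0750  x^+=-1.1312  v^+=-1.6752  a^+=-2.7525
step 7: x_pred=-2.7671  r=-0.6629  x^+=-3.1138  v^+=-3.8760  a^+=-3.2186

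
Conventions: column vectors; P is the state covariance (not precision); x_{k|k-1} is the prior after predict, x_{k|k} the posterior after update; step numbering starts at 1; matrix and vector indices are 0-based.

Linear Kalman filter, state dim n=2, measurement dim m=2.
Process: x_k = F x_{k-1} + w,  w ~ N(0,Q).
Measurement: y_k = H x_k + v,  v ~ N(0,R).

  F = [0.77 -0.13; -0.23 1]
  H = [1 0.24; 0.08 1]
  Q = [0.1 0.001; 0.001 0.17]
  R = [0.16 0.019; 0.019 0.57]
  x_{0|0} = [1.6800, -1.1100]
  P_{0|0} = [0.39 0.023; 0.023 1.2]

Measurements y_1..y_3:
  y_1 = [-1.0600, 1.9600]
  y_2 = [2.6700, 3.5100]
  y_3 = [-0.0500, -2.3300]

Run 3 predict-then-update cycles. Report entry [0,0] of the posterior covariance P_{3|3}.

step 1: x^-=[1.4379, -1.4964]  P^-=[0.3469 -0.2057; -0.2057 1.3801]  S=[0.4877 0.1683; 0.1683 1.9194]  K=[0.6622 -0.1508; 0.0126 0.7093]  nu=[-2.1388, 3.3414]  x^+=[-0.4821, 0.8469]  P^+=[0.1231 -0.0832; -0.0832 0.4112]
step 2: x^-=[-0.4813, 0.9578]  P^-=[0.1966 -0.1408; -0.1408 0.6260]  S=[0.3250 0.0415; 0.0415 1.1747]  K=[0.5167 -0.1247; -0.0379 0.5246]  nu=[2.9215, 2.5907]  x^+=[0.7051, 2.2063]  P^+=[0.0969 -0.0690; -0.0690 0.3038]
step 3: x^-=[0.2561, 2.0441]  P^-=[0.1764 -0.1109; -0.1109 0.5107]  S=[0.3126 0.0427; 0.0427 1.0641]  K=[0.4943 -0.1108; -0.0271 0.4727]  nu=[-0.7967, -4.3946]  x^+=[0.3490, -0.0116]  P^+=[0.0916 -0.0611; -0.0611 0.2738]

P_post[0,0] = 0.0916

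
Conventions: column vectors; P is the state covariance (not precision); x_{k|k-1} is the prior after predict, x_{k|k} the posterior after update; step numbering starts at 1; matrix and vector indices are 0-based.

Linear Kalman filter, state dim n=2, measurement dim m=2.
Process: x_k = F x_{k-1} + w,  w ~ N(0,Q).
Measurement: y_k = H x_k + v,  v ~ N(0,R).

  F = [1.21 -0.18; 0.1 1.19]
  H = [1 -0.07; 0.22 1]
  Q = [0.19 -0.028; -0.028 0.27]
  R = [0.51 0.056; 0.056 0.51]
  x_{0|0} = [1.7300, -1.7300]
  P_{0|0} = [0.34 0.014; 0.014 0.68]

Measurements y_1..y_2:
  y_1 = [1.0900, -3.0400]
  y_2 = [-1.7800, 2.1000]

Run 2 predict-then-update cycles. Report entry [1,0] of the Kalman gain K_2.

step 1: x^-=[2.4047, -1.8857]  P^-=[0.7037 -0.1126; -0.1126 1.2397]  S=[1.2356 0.0132; 0.0132 1.7342]  K=[0.5757 0.0200; -0.1689 0.7018]  nu=[-1.4467, -1.6833]  x^+=[1.5382, -2.8229]  P^+=[0.2932 -0.0221; -0.0221 0.3533]
step 2: x^-=[2.3693, -3.2054]  P^-=[0.6403 -0.0996; -0.0996 0.7680]  S=[1.1680 0.0450; 0.0450 1.2652]  K=[0.5537 0.0129; -0.1543 0.5952]  nu=[-4.3737, 4.7841]  x^+=[0.0094, 0.3169]  P^+=[0.2814 -0.0243; -0.0243 0.3003]

K[1,0] = -0.1543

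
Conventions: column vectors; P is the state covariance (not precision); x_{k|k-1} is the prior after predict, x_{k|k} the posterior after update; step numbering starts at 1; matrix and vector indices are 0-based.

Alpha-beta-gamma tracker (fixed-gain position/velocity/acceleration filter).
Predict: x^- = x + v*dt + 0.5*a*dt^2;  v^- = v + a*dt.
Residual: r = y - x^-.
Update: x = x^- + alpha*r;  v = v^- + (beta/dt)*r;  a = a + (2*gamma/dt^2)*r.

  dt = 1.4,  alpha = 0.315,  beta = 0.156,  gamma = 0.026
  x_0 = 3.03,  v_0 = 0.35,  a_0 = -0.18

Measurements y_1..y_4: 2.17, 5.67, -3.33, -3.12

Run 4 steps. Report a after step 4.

a_post = -0.3901

step 1: x_pred=3.3436  r=-1.1736  x^+=2.9739  v^+=-0.0328  a^+=-0.2111
step 2: x_pred=2.7211  r=2.9489  x^+=3.6500  v^+=0.0002  a^+=-0.1329
step 3: x_pred=3.5201  r=-6.8501  x^+=1.3623  v^+=-0.9491  a^+=-0.3146
step 4: x_pred=-0.2748  r=-2.8452  x^+=-1.1710  v^+=-1.7067  a^+=-0.3901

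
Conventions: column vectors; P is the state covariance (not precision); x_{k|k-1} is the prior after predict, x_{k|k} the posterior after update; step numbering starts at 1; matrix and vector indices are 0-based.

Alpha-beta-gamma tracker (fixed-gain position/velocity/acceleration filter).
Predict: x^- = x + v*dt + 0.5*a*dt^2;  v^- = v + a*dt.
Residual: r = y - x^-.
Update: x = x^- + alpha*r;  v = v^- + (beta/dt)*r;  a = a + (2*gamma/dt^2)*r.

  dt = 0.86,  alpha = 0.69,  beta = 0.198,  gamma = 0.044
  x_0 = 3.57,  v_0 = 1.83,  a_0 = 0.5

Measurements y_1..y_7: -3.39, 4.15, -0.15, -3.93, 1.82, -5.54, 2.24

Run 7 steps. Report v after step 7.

step 1: x_pred=5.3287  r=-8.7187  x^+=-0.6872  v^+=0.2527  a^+=-0.5374
step 2: x_pred=-0.6686  r=4.8186  x^+=2.6562  v^+=0.8999  a^+=0.0360
step 3: x_pred=3.4435  r=-3.5935  x^+=0.9640  v^+=0.1035  a^+=-0.3916
step 4: x_pred=0.9082  r=-4.8382  x^+=-2.4302  v^+=-1.3472  a^+=-0.9673
step 5: x_pred=-3.9464  r=5.7664  x^+=0.0324  v^+=-0.8514  a^+=-0.2812
step 6: x_pred=-0.8038  r=-4.7362  x^+=-4.0718  v^+=-2.1836  a^+=-0.8447
step 7: x_pred=-6.2621  r=8.5021  x^+=-0.3956  v^+=-0.9526  a^+=0.1669

v_post = -0.9526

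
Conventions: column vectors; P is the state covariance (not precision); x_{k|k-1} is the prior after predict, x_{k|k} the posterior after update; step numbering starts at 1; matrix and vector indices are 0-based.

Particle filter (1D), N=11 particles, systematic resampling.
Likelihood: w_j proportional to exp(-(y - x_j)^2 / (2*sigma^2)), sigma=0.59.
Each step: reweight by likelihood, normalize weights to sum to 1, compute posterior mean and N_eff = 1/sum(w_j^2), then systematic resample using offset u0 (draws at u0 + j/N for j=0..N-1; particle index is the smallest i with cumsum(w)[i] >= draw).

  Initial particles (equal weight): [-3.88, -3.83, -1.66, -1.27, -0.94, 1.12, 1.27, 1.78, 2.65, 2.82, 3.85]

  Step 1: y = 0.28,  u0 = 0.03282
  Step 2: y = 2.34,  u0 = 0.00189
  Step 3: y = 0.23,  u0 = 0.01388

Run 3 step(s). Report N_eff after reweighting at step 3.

step 1: w=[0.0000, 0.0000, 0.0056, 0.0396, 0.1471, 0.4528, 0.3052, 0.0493, 0.0004, 0.0001, 0.0000]  mean=0.7860  Neff=3.0882  idx=[3, 4, 5, 5, 5, 5, 5, 6, 6, 6, 6]
step 2: w=[0.0000, 0.0000, 0.0866, 0.0866, 0.0866, 0.0866, 0.0866, 0.1418, 0.1418, 0.1418, 0.1418]  mean=1.2051  Neff=8.4827  idx=[2, 3, 4, 5, 6, 7, 7, 8, 9, 9, 10]
step 3: w=[0.1116, 0.1116, 0.1116, 0.1116, 0.1116, 0.0736, 0.0736, 0.0736, 0.0736, 0.0736, 0.0736]  mean=1.1863  Neff=10.5438  idx=[0, 0, 1, 2, 3, 4, 5, 6, 7, 8, 9]

N_eff = 10.5438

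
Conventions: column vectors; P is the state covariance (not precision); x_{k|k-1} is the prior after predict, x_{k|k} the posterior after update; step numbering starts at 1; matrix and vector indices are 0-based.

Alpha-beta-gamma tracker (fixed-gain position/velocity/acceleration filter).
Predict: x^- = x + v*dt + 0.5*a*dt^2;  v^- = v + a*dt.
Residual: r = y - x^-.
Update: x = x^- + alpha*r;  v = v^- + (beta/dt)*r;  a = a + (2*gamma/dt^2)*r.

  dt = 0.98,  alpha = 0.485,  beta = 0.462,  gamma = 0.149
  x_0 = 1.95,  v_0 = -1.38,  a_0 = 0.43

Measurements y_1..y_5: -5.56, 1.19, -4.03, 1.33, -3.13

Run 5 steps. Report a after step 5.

step 1: x_pred=0.8041  r=-6.3641  x^+=-2.2825  v^+=-3.9588  a^+=-1.5447
step 2: x_pred=-6.9039  r=8.0939  x^+=-2.9784  v^+=-1.6569  a^+=0.9667
step 3: x_pred=-4.1379  r=0.1079  x^+=-4.0856  v^+=-0.6586  a^+=1.0002
step 4: x_pred=-4.2507  r=5.5807  x^+=-1.5441  v^+=2.9525  a^+=2.7319
step 5: x_pred=2.6612  r=-5.7912  x^+=-0.1475  v^+=2.8996  a^+=0.9349

a_post = 0.9349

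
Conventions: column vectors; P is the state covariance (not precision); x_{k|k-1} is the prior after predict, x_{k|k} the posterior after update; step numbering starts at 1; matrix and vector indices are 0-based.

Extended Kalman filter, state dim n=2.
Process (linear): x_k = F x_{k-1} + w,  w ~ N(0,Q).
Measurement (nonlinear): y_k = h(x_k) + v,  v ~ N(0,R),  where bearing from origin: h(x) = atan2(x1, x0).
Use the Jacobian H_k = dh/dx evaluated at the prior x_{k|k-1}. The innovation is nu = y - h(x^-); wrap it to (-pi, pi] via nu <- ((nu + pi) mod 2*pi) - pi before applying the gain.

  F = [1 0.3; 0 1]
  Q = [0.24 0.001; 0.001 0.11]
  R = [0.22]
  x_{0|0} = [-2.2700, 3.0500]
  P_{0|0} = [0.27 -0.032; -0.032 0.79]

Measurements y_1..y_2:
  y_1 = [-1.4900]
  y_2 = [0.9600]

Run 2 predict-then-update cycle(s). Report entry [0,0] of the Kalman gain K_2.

K[0,0] = -0.6600

step 1: x^-=[-1.3550, 3.0500]  P^-=[0.5619 0.2060; 0.2060 0.9000]  H_jac=[-0.2738 -0.1216]  S=[0.2892]  K=[-0.6187; -0.5737]  nu=[2.8043]  x^+=[-3.0901, 1.4412]  P^+=[0.4512 0.1034; 0.1034 0.8048]
step 2: x^-=[-2.6578, 1.4412]  P^-=[0.8256 0.3458; 0.3458 0.9148]  H_jac=[-0.1577 -0.2908]  S=[0.3496]  K=[-0.6600; -0.9169]  nu=[-1.6847]  x^+=[-1.5458, 2.9859]  P^+=[0.6734 0.1343; 0.1343 0.6210]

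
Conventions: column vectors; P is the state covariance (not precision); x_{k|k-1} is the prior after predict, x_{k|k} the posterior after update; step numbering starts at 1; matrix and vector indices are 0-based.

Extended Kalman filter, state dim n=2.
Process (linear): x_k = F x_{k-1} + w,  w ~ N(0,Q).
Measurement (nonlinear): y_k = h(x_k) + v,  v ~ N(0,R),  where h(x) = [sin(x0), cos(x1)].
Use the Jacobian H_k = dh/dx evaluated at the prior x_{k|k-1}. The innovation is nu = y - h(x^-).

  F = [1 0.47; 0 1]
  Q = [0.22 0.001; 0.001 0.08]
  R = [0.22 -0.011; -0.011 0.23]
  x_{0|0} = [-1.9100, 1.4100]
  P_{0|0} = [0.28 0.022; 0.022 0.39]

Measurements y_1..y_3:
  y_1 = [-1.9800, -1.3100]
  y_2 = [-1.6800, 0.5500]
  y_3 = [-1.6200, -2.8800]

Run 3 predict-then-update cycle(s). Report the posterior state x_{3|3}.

step 1: x^-=[-1.2473, 1.4100]  P^-=[0.6068 0.2063; 0.2063 0.4700]  H_jac=[0.3179 0.0000; 0.0000 -0.9871]  S=[0.2813 -0.0757; -0.0757 0.6880]  K=[0.6245 -0.2273; 0.0531 -0.6685]  nu=[-1.0319, -1.4701]  x^+=[-1.5576, 2.3380]  P^+=[0.4401 0.0599; 0.0599 0.1564]
step 2: x^-=[-0.4588, 2.3380]  P^-=[0.7509 0.1344; 0.1344 0.2364]  H_jac=[0.8966 0.0000; 0.0000 -0.7199]  S=[0.8237 -0.0977; -0.0977 0.3525]  K=[0.8116 -0.0494; 0.0920 -0.4572]  nu=[-1.2371, 1.2441]  x^+=[-1.5243, 1.6553]  P^+=[0.1997 0.0282; 0.0282 0.1475]
step 3: x^-=[-0.7463, 1.6553]  P^-=[0.4788 0.0985; 0.0985 0.2275]  H_jac=[0.7342 0.0000; 0.0000 -0.9964]  S=[0.4781 -0.0831; -0.0831 0.4559]  K=[0.7207 -0.0840; 0.0670 -0.4850]  nu=[-0.9411, -2.7956]  x^+=[-1.1897, 2.9482]  P^+=[0.2172 0.0273; 0.0273 0.1127]

x_post = [-1.1897, 2.9482]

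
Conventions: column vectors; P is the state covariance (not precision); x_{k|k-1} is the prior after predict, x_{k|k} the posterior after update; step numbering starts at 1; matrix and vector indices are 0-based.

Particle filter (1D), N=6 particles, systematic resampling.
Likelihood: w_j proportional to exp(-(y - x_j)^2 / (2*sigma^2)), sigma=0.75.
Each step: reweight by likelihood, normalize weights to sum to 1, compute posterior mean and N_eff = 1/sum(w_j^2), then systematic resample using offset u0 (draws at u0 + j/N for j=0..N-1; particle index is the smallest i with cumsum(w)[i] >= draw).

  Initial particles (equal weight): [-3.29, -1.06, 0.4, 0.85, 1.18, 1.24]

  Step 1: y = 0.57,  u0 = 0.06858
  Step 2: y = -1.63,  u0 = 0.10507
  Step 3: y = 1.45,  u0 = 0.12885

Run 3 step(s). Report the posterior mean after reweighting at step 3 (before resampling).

post_mean = 0.5255

step 1: w=[0.0000, 0.0278, 0.2874, 0.2751, 0.2119, 0.1979]  mean=0.8146  Neff=4.1140  idx=[2, 2, 3, 3, 4, 5]
step 2: w=[0.4184, 0.4184, 0.0689, 0.0689, 0.0146, 0.0108]  mean=0.4824  Neff=2.7780  idx=[0, 0, 1, 1, 1, 3]
step 3: w=[0.1442, 0.1442, 0.1442, 0.1442, 0.1442, 0.2790]  mean=0.5255  Neff=5.5003  idx=[0, 2, 3, 4, 5, 5]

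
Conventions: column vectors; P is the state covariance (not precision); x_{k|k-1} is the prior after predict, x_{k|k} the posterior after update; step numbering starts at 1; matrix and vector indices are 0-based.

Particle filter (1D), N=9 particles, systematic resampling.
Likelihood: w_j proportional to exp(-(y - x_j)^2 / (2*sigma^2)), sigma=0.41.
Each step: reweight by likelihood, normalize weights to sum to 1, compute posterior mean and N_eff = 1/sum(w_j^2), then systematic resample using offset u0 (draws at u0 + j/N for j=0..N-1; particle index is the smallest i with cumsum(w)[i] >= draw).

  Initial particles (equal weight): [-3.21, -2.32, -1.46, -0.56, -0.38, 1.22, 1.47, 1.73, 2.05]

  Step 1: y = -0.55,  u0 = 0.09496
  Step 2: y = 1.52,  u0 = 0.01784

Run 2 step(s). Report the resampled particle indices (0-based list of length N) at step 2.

resampled_idx = [0, 4, 5, 6, 6, 7, 7, 8, 8]

step 1: w=[0.0000, 0.0000, 0.0425, 0.4992, 0.4582, 0.0000, 0.0000, 0.0000, 0.0000]  mean=-0.5158  Neff=2.1695  idx=[3, 3, 3, 3, 3, 4, 4, 4, 4]
step 2: w=[0.0258, 0.0258, 0.0258, 0.0258, 0.0258, 0.2177, 0.2177, 0.2177, 0.2177]  mean=-0.4033  Neff=5.1841  idx=[0, 4, 5, 6, 6, 7, 7, 8, 8]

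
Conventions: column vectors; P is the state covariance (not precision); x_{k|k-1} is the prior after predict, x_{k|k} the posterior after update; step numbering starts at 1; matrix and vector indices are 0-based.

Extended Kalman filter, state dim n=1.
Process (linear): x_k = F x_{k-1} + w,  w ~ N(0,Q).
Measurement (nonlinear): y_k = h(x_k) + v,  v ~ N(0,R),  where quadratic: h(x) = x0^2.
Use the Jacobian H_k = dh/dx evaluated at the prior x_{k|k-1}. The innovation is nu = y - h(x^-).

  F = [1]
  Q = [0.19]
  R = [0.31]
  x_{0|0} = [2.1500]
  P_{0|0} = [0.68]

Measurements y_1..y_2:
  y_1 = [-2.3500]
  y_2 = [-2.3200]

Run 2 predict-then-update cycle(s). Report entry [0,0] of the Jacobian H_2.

H_jac[0,0] = 1.1183

step 1: x^-=[2.1500]  P^-=[0.8700]  H_jac=[4.3000]  S=[16.3963]  K=[0.2282]  nu=[-6.9725]  x^+=[0.5591]  P^+=[0.0164]
step 2: x^-=[0.5591]  P^-=[0.2064]  H_jac=[1.1183]  S=[0.5682]  K=[0.4063]  nu=[-2.6326]  x^+=[-0.5106]  P^+=[0.1126]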